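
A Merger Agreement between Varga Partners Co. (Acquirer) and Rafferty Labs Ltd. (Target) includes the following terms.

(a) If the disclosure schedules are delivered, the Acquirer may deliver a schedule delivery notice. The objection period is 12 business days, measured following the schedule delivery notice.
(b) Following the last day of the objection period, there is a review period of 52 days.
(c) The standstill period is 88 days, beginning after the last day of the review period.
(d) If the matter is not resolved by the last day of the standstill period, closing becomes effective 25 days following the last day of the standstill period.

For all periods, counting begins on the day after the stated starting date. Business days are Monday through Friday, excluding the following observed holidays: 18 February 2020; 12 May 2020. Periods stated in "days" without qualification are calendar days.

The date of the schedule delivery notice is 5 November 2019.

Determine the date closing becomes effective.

The last day of the objection period: 12 business days after Tuesday, 5 November 2019, skipping weekends — Nov 6, Nov 7, Nov 8, Nov 11, …, Nov 19, Nov 20, Nov 21 — lands on Thursday, 21 November 2019.
The last day of the review period: 21 November 2019 + 52 days = 12 January 2020.
The last day of the standstill period: 12 January 2020 + 88 days = 9 April 2020.
Adding 25 calendar days to 9 April 2020 gives 4 May 2020, which is the date closing becomes effective.

4 May 2020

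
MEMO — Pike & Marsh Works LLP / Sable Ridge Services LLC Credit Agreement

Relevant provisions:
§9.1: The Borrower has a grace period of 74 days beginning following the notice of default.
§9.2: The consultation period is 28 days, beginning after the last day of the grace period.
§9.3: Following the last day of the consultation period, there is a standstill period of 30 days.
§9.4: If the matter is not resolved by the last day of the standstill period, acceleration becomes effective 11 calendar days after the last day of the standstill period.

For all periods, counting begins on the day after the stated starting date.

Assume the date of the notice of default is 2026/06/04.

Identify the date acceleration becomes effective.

The last day of the grace period: 74 calendar days after 2026/06/04 is 2026/08/17.
The last day of the consultation period: 2026/08/17 + 28 days = 2026/09/14.
Adding 30 calendar days to 2026/09/14 gives 2026/10/14, which is the last day of the standstill period.
Adding 11 calendar days to 2026/10/14 gives 2026/10/25, which is the date acceleration becomes effective.

2026/10/25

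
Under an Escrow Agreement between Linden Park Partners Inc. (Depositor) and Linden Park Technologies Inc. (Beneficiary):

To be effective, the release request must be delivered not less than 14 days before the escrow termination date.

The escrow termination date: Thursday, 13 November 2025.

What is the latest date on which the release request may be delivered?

Counting back 14 calendar days from 13 November 2025 gives 30 October 2025.

30 October 2025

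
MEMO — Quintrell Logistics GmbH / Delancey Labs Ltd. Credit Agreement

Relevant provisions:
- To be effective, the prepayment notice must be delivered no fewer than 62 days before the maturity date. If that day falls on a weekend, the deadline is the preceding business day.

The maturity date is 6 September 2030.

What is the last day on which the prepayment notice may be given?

Counting back 62 calendar days from 6 September 2030 gives 6 July 2030. That is a Saturday, so the deadline moves back to Friday, 5 July 2030.

5 July 2030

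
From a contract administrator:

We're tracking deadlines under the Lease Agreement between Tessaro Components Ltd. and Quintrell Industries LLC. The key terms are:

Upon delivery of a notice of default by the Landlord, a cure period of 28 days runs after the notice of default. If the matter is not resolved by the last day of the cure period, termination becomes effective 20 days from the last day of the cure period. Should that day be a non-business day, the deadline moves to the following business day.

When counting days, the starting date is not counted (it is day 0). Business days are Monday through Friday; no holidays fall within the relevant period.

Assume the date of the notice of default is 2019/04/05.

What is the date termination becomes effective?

2019/05/23

The last day of the cure period: 28 calendar days after 2019/04/05 is 2019/05/03.
The date termination becomes effective: 2019/05/03 + 20 days = 2019/05/23. 2019/05/23 is a Thursday, so no roll-forward applies.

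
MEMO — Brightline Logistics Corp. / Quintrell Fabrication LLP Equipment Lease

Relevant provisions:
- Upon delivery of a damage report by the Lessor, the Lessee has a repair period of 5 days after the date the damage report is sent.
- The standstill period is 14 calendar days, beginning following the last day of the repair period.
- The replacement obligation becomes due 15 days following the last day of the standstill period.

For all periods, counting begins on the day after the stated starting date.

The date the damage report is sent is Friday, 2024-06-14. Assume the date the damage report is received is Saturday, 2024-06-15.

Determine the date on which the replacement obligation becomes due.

2024-07-18

The last day of the repair period: 5 calendar days after 2024-06-14 is 2024-06-19.
The last day of the standstill period: 14 calendar days after 2024-06-19 is 2024-07-03.
Adding 15 calendar days to 2024-07-03 gives 2024-07-18, which is the date on which the replacement obligation becomes due.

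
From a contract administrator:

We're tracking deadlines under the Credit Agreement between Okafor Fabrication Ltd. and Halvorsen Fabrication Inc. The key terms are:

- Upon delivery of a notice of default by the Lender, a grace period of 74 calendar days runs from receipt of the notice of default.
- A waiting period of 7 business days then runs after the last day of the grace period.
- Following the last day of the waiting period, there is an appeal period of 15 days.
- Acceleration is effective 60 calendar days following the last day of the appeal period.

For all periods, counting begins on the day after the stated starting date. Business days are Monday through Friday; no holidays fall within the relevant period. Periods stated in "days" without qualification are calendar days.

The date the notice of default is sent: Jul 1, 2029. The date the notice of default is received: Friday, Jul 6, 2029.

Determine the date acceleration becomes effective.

Dec 11, 2029

The last day of the grace period: 74 calendar days after Jul 6, 2029 is Sep 18, 2029.
The last day of the waiting period: counting 7 business days from Tuesday, Sep 18, 2029 (Sep 19, Sep 20, Sep 21, Sep 24, Sep 25, Sep 26, Sep 27, skipping weekends) reaches Thursday, Sep 27, 2029.
Adding 15 calendar days to Sep 27, 2029 gives Oct 12, 2029, which is the last day of the appeal period.
Adding 60 calendar days to Oct 12, 2029 gives Dec 11, 2029, which is the date acceleration becomes effective.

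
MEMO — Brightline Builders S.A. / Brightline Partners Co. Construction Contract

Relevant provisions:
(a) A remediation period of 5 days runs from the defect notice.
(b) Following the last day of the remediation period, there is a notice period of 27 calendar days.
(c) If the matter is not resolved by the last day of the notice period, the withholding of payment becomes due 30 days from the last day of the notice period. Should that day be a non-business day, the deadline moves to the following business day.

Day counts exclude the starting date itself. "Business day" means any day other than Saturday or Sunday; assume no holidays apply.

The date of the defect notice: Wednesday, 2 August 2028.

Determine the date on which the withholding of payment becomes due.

The last day of the remediation period: 5 calendar days after 2 August 2028 is 7 August 2028.
The last day of the notice period: 7 August 2028 + 27 days = 3 September 2028.
The date on which the withholding of payment becomes due: 3 September 2028 + 30 days = 3 October 2028. 3 October 2028 is a Tuesday, so no roll-forward applies.

3 October 2028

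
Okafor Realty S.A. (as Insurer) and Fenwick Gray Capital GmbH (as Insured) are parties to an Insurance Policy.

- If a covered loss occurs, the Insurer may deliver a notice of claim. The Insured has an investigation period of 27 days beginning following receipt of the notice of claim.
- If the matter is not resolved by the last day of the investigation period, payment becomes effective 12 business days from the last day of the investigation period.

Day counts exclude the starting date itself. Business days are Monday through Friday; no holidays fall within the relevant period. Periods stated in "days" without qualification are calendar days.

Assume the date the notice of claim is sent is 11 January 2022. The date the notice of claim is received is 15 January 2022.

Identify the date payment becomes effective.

1 March 2022

The last day of the investigation period: 27 calendar days after 15 January 2022 is 11 February 2022.
From Friday, 11 February 2022, 12 business days (Feb 14, Feb 15, Feb 16, Feb 17, …, Feb 25, Feb 28, Mar 1, skipping weekends) brings us to Tuesday, 1 March 2022, which is the date payment becomes effective.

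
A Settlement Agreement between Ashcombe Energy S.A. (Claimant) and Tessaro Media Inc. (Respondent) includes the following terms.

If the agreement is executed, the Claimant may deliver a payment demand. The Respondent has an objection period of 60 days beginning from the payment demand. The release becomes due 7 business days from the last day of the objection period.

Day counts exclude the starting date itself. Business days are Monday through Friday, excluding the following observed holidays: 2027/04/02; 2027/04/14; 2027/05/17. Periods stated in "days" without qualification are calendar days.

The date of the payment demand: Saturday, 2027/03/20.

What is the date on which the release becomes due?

Adding 60 calendar days to 2027/03/20 gives 2027/05/19, which is the last day of the objection period.
The date on which the release becomes due: counting 7 business days from Wednesday, 2027/05/19 (May 20, May 21, May 24, May 25, May 26, May 27, May 28, skipping weekends) reaches Friday, 2027/05/28.

2027/05/28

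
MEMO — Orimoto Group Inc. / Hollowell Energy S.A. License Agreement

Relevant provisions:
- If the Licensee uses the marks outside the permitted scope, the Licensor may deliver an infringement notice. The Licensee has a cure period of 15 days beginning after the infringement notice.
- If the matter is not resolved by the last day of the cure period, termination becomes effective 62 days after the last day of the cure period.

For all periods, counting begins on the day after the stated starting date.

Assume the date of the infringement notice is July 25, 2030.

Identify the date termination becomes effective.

October 10, 2030

Adding 15 calendar days to July 25, 2030 gives August 9, 2030, which is the last day of the cure period.
The date termination becomes effective: 62 calendar days after August 9, 2030 is October 10, 2030.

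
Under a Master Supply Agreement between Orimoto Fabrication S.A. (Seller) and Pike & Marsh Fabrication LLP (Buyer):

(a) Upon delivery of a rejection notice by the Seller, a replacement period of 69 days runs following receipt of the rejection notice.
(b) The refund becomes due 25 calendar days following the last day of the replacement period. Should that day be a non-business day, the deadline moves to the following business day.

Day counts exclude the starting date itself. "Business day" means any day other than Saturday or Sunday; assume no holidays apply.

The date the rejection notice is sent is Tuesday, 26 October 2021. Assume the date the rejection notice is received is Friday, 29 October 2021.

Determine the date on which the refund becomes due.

31 January 2022

Adding 69 calendar days to 29 October 2021 gives 6 January 2022, which is the last day of the replacement period.
The date on which the refund becomes due: 25 calendar days after 6 January 2022 is 31 January 2022. 31 January 2022 is a Monday, so no roll-forward applies.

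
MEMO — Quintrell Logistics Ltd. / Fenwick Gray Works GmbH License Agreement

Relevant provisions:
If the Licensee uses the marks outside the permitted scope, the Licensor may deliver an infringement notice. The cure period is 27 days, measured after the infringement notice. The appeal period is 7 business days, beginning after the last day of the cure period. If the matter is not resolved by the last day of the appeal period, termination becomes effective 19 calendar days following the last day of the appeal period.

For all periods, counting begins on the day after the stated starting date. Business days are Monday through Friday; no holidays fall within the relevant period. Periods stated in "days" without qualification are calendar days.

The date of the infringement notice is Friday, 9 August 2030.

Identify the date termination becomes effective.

The last day of the cure period: 9 August 2030 + 27 days = 5 September 2030.
The last day of the appeal period: counting 7 business days from Thursday, 5 September 2030 (Sep 6, Sep 9, Sep 10, Sep 11, Sep 12, Sep 13, Sep 16, skipping weekends) reaches Monday, 16 September 2030.
Adding 19 calendar days to 16 September 2030 gives 5 October 2030, which is the date termination becomes effective.

5 October 2030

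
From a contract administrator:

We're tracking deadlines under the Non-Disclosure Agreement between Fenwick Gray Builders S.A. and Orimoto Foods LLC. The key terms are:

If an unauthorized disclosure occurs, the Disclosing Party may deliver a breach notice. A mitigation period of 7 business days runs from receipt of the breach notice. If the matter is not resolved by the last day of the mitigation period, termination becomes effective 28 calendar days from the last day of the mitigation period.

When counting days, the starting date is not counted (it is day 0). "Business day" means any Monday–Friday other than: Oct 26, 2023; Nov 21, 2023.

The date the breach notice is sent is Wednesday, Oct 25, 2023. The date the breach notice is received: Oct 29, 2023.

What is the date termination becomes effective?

The last day of the mitigation period: counting 7 business days from Sunday, Oct 29, 2023 (Oct 30, Oct 31, Nov 1, Nov 2, Nov 3, Nov 6, Nov 7, skipping weekends) reaches Tuesday, Nov 7, 2023.
The date termination becomes effective: Nov 7, 2023 + 28 days = Dec 5, 2023.

Dec 5, 2023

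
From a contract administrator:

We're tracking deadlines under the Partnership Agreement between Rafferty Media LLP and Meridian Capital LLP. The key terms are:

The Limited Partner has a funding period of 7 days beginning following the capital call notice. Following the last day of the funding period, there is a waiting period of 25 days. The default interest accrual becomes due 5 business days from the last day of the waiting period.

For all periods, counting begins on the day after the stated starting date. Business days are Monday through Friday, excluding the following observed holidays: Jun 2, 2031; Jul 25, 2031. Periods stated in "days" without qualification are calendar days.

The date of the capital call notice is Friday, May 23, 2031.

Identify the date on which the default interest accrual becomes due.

Jul 1, 2031

The last day of the funding period: May 23, 2031 + 7 days = May 30, 2031.
Adding 25 calendar days to May 30, 2031 gives Jun 24, 2031, which is the last day of the waiting period.
The date on which the default interest accrual becomes due: counting 5 business days from Tuesday, Jun 24, 2031 (Jun 25, Jun 26, Jun 27, Jun 30, Jul 1, skipping weekends) reaches Tuesday, Jul 1, 2031.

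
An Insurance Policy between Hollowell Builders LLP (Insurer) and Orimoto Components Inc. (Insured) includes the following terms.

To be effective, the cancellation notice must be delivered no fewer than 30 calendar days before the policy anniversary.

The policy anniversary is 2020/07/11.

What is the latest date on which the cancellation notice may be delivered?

2020/07/11 minus 30 days is 2020/06/11.

2020/06/11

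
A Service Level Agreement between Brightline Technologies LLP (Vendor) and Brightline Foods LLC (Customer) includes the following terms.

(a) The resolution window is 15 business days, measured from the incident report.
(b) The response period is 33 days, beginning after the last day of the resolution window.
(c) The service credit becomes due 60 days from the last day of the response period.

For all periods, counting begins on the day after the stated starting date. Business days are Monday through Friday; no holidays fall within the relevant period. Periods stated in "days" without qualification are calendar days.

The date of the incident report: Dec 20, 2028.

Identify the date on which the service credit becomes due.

The last day of the resolution window: counting 15 business days from Wednesday, Dec 20, 2028 (Dec 21, Dec 22, Dec 25, Dec 26, …, Jan 8, Jan 9, Jan 10, skipping weekends) reaches Wednesday, Jan 10, 2029.
Adding 33 calendar days to Jan 10, 2029 gives Feb 12, 2029, which is the last day of the response period.
The date on which the service credit becomes due: 60 calendar days after Feb 12, 2029 is Apr 13, 2029.

Apr 13, 2029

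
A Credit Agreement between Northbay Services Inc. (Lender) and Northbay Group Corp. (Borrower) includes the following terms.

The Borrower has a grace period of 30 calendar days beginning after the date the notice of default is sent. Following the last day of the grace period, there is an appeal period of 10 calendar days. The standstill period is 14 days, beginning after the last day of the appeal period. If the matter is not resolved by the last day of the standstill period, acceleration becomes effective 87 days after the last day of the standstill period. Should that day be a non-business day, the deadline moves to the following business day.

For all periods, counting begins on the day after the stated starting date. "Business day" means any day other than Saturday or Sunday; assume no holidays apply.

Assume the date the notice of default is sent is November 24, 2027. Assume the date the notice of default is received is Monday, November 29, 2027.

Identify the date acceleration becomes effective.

April 13, 2028

The last day of the grace period: 30 calendar days after November 24, 2027 is December 24, 2027.
Adding 10 calendar days to December 24, 2027 gives January 3, 2028, which is the last day of the appeal period.
Adding 14 calendar days to January 3, 2028 gives January 17, 2028, which is the last day of the standstill period.
Adding 87 calendar days to January 17, 2028 gives April 13, 2028, which is the date acceleration becomes effective. April 13, 2028 is a Thursday, so no roll-forward applies.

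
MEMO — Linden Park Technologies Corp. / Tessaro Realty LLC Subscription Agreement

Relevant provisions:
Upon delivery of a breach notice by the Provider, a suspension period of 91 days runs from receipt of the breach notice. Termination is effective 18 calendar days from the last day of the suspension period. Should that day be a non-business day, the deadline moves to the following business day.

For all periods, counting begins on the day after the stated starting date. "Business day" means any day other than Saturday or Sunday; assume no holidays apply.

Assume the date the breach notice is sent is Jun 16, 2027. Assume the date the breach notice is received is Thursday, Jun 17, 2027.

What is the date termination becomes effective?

Oct 4, 2027

The last day of the suspension period: Jun 17, 2027 + 91 days = Sep 16, 2027.
Adding 18 calendar days to Sep 16, 2027 gives Oct 4, 2027, which is the date termination becomes effective. Oct 4, 2027 is a Monday, so no roll-forward applies.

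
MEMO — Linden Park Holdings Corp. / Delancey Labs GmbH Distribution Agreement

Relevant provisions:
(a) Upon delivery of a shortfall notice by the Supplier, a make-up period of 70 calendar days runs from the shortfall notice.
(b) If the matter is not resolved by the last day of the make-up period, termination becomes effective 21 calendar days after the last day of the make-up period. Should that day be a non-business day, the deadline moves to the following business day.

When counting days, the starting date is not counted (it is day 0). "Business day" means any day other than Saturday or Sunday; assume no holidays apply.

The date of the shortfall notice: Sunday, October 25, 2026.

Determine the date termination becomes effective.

The last day of the make-up period: 70 calendar days after October 25, 2026 is January 3, 2027.
The date termination becomes effective: January 3, 2027 + 21 days = January 24, 2027. That falls on a Sunday, so it rolls to the next business day, Monday, January 25, 2027.

January 25, 2027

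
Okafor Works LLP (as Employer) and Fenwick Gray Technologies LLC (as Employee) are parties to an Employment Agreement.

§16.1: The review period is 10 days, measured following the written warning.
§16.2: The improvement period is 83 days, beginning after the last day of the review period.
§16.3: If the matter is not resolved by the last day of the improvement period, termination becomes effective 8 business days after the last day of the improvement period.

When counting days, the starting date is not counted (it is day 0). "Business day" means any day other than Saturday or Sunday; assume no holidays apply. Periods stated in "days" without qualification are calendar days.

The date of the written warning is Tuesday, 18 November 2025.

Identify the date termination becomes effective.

The last day of the review period: 18 November 2025 + 10 days = 28 November 2025.
Adding 83 calendar days to 28 November 2025 gives 19 February 2026, which is the last day of the improvement period.
The date termination becomes effective: counting 8 business days from Thursday, 19 February 2026 (Feb 20, Feb 23, Feb 24, Feb 25, Feb 26, Feb 27, Mar 2, Mar 3, skipping weekends) reaches Tuesday, 3 March 2026.

3 March 2026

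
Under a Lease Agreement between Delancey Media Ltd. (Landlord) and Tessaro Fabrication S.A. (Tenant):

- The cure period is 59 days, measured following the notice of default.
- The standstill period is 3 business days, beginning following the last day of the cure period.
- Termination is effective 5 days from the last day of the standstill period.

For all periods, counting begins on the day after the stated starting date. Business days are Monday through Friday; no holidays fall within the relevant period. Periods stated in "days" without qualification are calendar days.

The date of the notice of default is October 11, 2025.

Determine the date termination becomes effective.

December 17, 2025

The last day of the cure period: October 11, 2025 + 59 days = December 9, 2025.
The last day of the standstill period: 3 business days after Tuesday, December 9, 2025, skipping weekends — Dec 10, Dec 11, Dec 12 — lands on Friday, December 12, 2025.
The date termination becomes effective: December 12, 2025 + 5 days = December 17, 2025.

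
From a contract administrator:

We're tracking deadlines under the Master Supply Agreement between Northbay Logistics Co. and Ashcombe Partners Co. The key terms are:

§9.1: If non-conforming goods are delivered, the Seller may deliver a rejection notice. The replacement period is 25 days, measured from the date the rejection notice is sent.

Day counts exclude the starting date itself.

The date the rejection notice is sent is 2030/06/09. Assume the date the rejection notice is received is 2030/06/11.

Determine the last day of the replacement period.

The last day of the replacement period: 2030/06/09 + 25 days = 2030/07/04.

2030/07/04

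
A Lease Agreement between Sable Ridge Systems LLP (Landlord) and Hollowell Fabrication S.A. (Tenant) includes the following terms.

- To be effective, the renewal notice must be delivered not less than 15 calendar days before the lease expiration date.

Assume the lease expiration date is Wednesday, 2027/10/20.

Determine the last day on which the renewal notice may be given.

2027/10/05

2027/10/20 minus 15 days is 2027/10/05.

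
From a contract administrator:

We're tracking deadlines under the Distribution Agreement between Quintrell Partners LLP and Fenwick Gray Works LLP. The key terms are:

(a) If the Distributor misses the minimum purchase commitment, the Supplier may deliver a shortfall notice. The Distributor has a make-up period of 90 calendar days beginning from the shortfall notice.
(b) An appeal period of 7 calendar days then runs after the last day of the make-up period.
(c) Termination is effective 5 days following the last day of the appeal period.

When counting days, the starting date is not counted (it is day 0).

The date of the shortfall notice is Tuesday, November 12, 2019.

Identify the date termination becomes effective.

The last day of the make-up period: November 12, 2019 + 90 days = February 10, 2020.
Adding 7 calendar days to February 10, 2020 gives February 17, 2020, which is the last day of the appeal period.
Adding 5 calendar days to February 17, 2020 gives February 22, 2020, which is the date termination becomes effective.

February 22, 2020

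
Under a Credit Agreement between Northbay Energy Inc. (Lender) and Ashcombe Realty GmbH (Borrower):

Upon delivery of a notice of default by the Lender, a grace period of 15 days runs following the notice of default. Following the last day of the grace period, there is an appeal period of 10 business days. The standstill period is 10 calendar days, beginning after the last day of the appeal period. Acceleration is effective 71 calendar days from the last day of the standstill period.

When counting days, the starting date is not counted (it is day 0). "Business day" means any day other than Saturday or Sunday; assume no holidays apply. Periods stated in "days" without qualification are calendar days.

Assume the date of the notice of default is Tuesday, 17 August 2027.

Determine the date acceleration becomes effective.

The last day of the grace period: 17 August 2027 + 15 days = 1 September 2027.
The last day of the appeal period: counting 10 business days from Wednesday, 1 September 2027 (Sep 2, Sep 3, Sep 6, Sep 7, Sep 8, Sep 9, Sep 10, Sep 13, Sep 14, Sep 15, skipping weekends) reaches Wednesday, 15 September 2027.
The last day of the standstill period: 10 calendar days after 15 September 2027 is 25 September 2027.
The date acceleration becomes effective: 71 calendar days after 25 September 2027 is 5 December 2027.

5 December 2027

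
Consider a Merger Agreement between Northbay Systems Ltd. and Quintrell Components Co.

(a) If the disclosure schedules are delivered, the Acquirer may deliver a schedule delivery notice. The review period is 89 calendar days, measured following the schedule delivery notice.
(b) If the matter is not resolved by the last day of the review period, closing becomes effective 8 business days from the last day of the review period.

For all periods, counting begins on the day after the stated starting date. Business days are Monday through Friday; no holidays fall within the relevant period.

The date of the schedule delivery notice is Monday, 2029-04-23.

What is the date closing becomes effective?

The last day of the review period: 89 calendar days after 2029-04-23 is 2029-07-21.
The date closing becomes effective: 8 business days after Saturday, 2029-07-21, skipping weekends — Jul 23, Jul 24, Jul 25, Jul 26, Jul 27, Jul 30, Jul 31, Aug 1 — lands on Wednesday, 2029-08-01.

2029-08-01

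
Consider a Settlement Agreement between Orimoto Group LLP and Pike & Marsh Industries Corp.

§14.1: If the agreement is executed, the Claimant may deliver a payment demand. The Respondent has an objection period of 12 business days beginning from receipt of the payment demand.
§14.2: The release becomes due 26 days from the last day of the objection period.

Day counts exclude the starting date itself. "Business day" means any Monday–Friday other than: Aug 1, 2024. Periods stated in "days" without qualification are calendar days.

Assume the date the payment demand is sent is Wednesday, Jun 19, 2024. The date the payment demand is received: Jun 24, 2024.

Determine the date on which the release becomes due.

Aug 5, 2024

From Monday, Jun 24, 2024, 12 business days (Jun 25, Jun 26, Jun 27, Jun 28, …, Jul 8, Jul 9, Jul 10, skipping weekends) brings us to Wednesday, Jul 10, 2024, which is the last day of the objection period.
The date on which the release becomes due: Jul 10, 2024 + 26 days = Aug 5, 2024.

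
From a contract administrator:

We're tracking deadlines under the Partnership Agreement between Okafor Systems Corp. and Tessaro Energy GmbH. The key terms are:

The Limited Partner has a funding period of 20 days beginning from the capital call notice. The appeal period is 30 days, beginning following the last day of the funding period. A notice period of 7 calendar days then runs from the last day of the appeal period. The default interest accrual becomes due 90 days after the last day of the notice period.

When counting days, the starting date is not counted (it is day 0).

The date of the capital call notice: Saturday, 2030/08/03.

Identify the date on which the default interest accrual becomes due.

2030/12/28

Adding 20 calendar days to 2030/08/03 gives 2030/08/23, which is the last day of the funding period.
The last day of the appeal period: 2030/08/23 + 30 days = 2030/09/22.
The last day of the notice period: 2030/09/22 + 7 days = 2030/09/29.
The date on which the default interest accrual becomes due: 90 calendar days after 2030/09/29 is 2030/12/28.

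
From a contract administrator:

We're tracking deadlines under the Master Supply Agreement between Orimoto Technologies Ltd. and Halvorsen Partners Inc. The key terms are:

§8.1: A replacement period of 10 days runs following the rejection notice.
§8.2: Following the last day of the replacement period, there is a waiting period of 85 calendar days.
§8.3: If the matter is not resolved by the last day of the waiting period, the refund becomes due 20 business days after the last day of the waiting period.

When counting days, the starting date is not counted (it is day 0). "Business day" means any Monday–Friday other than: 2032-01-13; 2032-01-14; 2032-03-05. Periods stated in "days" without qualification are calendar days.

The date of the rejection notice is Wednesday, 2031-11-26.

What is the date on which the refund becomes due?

The last day of the replacement period: 10 calendar days after 2031-11-26 is 2031-12-06.
The last day of the waiting period: 85 calendar days after 2031-12-06 is 2032-02-29.
From Sunday, 2032-02-29, 20 business days (Mar 1, Mar 2, Mar 3, Mar 4, …, Mar 25, Mar 26, Mar 29, skipping weekends and the listed holiday on Mar 5) brings us to Monday, 2032-03-29, which is the date on which the refund becomes due.

2032-03-29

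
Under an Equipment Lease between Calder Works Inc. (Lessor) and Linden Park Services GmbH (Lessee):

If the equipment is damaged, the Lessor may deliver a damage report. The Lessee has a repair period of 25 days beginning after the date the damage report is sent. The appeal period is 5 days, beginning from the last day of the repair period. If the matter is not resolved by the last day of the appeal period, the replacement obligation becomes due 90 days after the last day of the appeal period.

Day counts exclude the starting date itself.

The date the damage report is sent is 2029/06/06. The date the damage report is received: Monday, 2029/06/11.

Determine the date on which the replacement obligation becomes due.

The last day of the repair period: 25 calendar days after 2029/06/06 is 2029/07/01.
The last day of the appeal period: 5 calendar days after 2029/07/01 is 2029/07/06.
Adding 90 calendar days to 2029/07/06 gives 2029/10/04, which is the date on which the replacement obligation becomes due.

2029/10/04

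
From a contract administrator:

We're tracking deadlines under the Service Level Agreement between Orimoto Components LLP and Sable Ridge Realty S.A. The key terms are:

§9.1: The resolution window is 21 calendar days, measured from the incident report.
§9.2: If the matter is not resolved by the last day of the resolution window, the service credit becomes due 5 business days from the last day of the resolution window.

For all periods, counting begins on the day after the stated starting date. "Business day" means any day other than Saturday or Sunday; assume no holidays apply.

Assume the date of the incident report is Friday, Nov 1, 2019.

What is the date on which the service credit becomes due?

The last day of the resolution window: Nov 1, 2019 + 21 days = Nov 22, 2019.
The date on which the service credit becomes due: 5 business days after Friday, Nov 22, 2019, skipping weekends — Nov 25, Nov 26, Nov 27, Nov 28, Nov 29 — lands on Friday, Nov 29, 2019.

Nov 29, 2019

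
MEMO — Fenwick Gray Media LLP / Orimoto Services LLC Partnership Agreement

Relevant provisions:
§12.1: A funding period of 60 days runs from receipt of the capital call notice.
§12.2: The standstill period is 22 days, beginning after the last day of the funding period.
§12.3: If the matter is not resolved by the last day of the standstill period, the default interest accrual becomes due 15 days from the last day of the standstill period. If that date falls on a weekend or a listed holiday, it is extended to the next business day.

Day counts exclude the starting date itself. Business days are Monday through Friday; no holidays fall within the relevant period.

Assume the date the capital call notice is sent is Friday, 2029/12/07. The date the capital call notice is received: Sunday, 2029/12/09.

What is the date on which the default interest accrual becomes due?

Adding 60 calendar days to 2029/12/09 gives 2030/02/07, which is the last day of the funding period.
The last day of the standstill period: 2030/02/07 + 22 days = 2030/03/01.
The date on which the default interest accrual becomes due: 2030/03/01 + 15 days = 2030/03/16. That falls on a Saturday, so it rolls to the next business day, Monday, 2030/03/18.

2030/03/18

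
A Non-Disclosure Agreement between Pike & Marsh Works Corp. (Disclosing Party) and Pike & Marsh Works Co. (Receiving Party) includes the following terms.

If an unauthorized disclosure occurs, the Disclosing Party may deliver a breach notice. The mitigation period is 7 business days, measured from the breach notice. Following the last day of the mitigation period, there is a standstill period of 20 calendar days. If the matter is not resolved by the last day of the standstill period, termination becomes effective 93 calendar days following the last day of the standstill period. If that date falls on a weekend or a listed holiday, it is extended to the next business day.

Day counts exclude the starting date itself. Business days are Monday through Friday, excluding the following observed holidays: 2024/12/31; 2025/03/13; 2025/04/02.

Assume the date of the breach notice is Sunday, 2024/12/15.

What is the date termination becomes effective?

2025/04/16

The last day of the mitigation period: counting 7 business days from Sunday, 2024/12/15 (Dec 16, Dec 17, Dec 18, Dec 19, Dec 20, Dec 23, Dec 24, skipping weekends) reaches Tuesday, 2024/12/24.
Adding 20 calendar days to 2024/12/24 gives 2025/01/13, which is the last day of the standstill period.
The date termination becomes effective: 2025/01/13 + 93 days = 2025/04/16. 2025/04/16 is a Wednesday and is not a listed holiday, so no roll-forward applies.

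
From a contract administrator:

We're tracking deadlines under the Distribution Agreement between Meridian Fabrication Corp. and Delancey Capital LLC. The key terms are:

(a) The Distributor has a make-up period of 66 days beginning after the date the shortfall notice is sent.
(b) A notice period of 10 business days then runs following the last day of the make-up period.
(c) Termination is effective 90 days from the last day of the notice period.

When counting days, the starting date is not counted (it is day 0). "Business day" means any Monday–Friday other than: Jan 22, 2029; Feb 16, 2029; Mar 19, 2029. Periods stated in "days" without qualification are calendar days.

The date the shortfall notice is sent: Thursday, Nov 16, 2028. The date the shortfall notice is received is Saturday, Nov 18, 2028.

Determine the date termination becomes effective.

May 6, 2029

The last day of the make-up period: 66 calendar days after Nov 16, 2028 is Jan 21, 2029.
The last day of the notice period: counting 10 business days from Sunday, Jan 21, 2029 (Jan 23, Jan 24, Jan 25, Jan 26, Jan 29, Jan 30, Jan 31, Feb 1, Feb 2, Feb 5, skipping weekends and the listed holiday on Jan 22) reaches Monday, Feb 5, 2029.
Adding 90 calendar days to Feb 5, 2029 gives May 6, 2029, which is the date termination becomes effective.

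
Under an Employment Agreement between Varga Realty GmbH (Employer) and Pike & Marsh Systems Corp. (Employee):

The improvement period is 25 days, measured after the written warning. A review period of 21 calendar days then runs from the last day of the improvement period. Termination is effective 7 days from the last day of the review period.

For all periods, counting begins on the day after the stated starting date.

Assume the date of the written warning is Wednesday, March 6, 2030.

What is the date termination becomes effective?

April 28, 2030

Adding 25 calendar days to March 6, 2030 gives March 31, 2030, which is the last day of the improvement period.
The last day of the review period: 21 calendar days after March 31, 2030 is April 21, 2030.
The date termination becomes effective: April 21, 2030 + 7 days = April 28, 2030.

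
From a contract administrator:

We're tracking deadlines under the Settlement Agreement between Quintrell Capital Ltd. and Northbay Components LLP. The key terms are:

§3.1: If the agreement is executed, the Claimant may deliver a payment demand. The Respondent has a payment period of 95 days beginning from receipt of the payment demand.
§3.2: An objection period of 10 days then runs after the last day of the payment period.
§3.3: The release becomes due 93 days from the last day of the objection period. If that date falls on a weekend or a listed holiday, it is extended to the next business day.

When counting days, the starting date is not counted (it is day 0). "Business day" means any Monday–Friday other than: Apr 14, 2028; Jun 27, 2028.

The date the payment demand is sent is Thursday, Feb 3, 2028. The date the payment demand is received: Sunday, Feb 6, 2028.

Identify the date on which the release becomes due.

The last day of the payment period: 95 calendar days after Feb 6, 2028 is May 11, 2028.
Adding 10 calendar days to May 11, 2028 gives May 21, 2028, which is the last day of the objection period.
The date on which the release becomes due: 93 calendar days after May 21, 2028 is Aug 22, 2028. Aug 22, 2028 is a Tuesday and is not a listed holiday, so no roll-forward applies.

Aug 22, 2028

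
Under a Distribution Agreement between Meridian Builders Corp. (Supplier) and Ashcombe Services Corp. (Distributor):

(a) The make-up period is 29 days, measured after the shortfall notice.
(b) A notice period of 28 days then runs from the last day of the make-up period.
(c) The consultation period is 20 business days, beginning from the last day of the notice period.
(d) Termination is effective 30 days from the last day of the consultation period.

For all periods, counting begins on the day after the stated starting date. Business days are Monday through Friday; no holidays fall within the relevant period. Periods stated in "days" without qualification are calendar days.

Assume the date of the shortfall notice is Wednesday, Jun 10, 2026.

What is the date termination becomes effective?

Adding 29 calendar days to Jun 10, 2026 gives Jul 9, 2026, which is the last day of the make-up period.
Adding 28 calendar days to Jul 9, 2026 gives Aug 6, 2026, which is the last day of the notice period.
The last day of the consultation period: counting 20 business days from Thursday, Aug 6, 2026 (Aug 7, Aug 10, Aug 11, Aug 12, …, Sep 1, Sep 2, Sep 3, skipping weekends) reaches Thursday, Sep 3, 2026.
The date termination becomes effective: Sep 3, 2026 + 30 days = Oct 3, 2026.

Oct 3, 2026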